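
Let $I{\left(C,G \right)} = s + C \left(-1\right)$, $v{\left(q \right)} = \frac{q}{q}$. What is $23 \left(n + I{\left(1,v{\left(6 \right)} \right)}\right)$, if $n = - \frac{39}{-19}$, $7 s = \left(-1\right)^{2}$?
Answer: $\frac{3657}{133} \approx 27.496$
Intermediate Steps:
$s = \frac{1}{7}$ ($s = \frac{\left(-1\right)^{2}}{7} = \frac{1}{7} \cdot 1 = \frac{1}{7} \approx 0.14286$)
$v{\left(q \right)} = 1$
$n = \frac{39}{19}$ ($n = \left(-39\right) \left(- \frac{1}{19}\right) = \frac{39}{19} \approx 2.0526$)
$I{\left(C,G \right)} = \frac{1}{7} - C$ ($I{\left(C,G \right)} = \frac{1}{7} + C \left(-1\right) = \frac{1}{7} - C$)
$23 \left(n + I{\left(1,v{\left(6 \right)} \right)}\right) = 23 \left(\frac{39}{19} + \left(\frac{1}{7} - 1\right)\right) = 23 \left(\frac{39}{19} - \frac{6}{7}\right) = 23 \cdot \frac{159}{133} = \frac{3657}{133}$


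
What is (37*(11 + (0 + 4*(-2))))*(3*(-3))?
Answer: -999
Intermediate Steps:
(37*(11 + (0 + 4*(-2))))*(3*(-3)) = (37*(11 + (0 - 8)))*(-9) = (37*(11 - 8))*(-9) = (37*3)*(-9) = 111*(-9) = -999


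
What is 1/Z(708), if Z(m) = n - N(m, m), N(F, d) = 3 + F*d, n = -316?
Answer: -1/501583 ≈ -1.9937e-6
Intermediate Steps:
Z(m) = -319 - m² (Z(m) = -316 - (3 + m*m) = -316 - (3 + m²) = -316 + (-3 - m²) = -319 - m²)
1/Z(708) = 1/(-319 - 1*708²) = 1/(-319 - 1*501264) = 1/(-319 - 501264) = 1/(-501583) = -1/501583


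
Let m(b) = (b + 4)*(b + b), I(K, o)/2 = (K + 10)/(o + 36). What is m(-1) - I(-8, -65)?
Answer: -170/29 ≈ -5.8621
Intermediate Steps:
I(K, o) = 2*(10 + K)/(36 + o) (I(K, o) = 2*((K + 10)/(o + 36)) = 2*((10 + K)/(36 + o)) = 2*(10 + K)/(36 + o))
m(b) = 2*b*(4 + b) (m(b) = (4 + b)*(2*b) = 2*b*(4 + b))
m(-1) - I(-8, -65) = 2*(-1)*(4 - 1) - 2*(10 - 8)/(36 - 65) = 2*(-1)*3 - 2*2/(-29) = -6 - 2*(-1)*2/29 = -6 - 1*(-4/29) = -6 + 4/29 = -170/29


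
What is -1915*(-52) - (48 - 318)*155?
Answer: 141430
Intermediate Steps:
-1915*(-52) - (48 - 318)*155 = 99580 - (-270)*155 = 99580 - 1*(-41850) = 99580 + 41850 = 141430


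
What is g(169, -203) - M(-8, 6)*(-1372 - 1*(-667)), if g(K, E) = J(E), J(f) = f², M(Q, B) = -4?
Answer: 38389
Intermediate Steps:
g(K, E) = E²
g(169, -203) - M(-8, 6)*(-1372 - 1*(-667)) = (-203)² - (-4)*(-1372 - 1*(-667)) = 41209 - (-4)*(-1372 + 667) = 41209 - (-4)*(-705) = 41209 - 1*2820 = 41209 - 2820 = 38389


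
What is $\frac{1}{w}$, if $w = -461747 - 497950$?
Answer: $- \frac{1}{959697} \approx -1.042 \cdot 10^{-6}$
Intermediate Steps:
$w = -959697$ ($w = -461747 - 497950 = -959697$)
$\frac{1}{w} = \frac{1}{-959697} = - \frac{1}{959697}$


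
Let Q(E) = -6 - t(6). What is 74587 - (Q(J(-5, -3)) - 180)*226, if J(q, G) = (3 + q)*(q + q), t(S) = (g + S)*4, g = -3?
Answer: 119335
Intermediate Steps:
t(S) = -12 + 4*S (t(S) = (-3 + S)*4 = -12 + 4*S)
J(q, G) = 2*q*(3 + q) (J(q, G) = (3 + q)*(2*q) = 2*q*(3 + q))
Q(E) = -18 (Q(E) = -6 - (-12 + 4*6) = -6 - (-12 + 24) = -6 - 1*12 = -6 - 12 = -18)
74587 - (Q(J(-5, -3)) - 180)*226 = 74587 - (-18 - 180)*226 = 74587 - (-198)*226 = 74587 - 1*(-44748) = 74587 + 44748 = 119335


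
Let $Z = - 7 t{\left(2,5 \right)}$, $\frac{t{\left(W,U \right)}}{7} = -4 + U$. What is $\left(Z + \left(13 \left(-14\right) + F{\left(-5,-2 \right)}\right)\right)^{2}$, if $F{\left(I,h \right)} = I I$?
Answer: $42436$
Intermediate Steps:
$t{\left(W,U \right)} = -28 + 7 U$ ($t{\left(W,U \right)} = 7 \left(-4 + U\right) = -28 + 7 U$)
$F{\left(I,h \right)} = I^{2}$
$Z = -49$ ($Z = - 7 \left(-28 + 7 \cdot 5\right) = - 7 \left(-28 + 35\right) = \left(-7\right) 7 = -49$)
$\left(Z + \left(13 \left(-14\right) + F{\left(-5,-2 \right)}\right)\right)^{2} = \left(-49 + \left(13 \left(-14\right) + \left(-5\right)^{2}\right)\right)^{2} = \left(-49 + \left(-182 + 25\right)\right)^{2} = \left(-49 - 157\right)^{2} = \left(-206\right)^{2} = 42436$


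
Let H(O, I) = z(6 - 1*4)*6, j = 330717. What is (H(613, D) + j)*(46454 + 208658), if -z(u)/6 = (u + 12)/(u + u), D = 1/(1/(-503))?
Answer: 84337731192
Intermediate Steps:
D = -503 (D = 1/(-1/503) = -503)
z(u) = -3*(12 + u)/u (z(u) = -6*(u + 12)/(u + u) = -6*(12 + u)/(2*u) = -6*(12 + u)*1/(2*u) = -3*(12 + u)/u)
H(O, I) = -126 (H(O, I) = (-3 - 36/(6 - 1*4))*6 = (-3 - 36/(6 - 4))*6 = (-3 - 36/2)*6 = (-3 - 36*½)*6 = (-3 - 18)*6 = -21*6 = -126)
(H(613, D) + j)*(46454 + 208658) = (-126 + 330717)*(46454 + 208658) = 330591*255112 = 84337731192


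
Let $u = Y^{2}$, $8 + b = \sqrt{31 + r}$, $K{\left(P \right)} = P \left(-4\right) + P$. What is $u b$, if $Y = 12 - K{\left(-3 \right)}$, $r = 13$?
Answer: $-72 + 18 \sqrt{11} \approx -12.301$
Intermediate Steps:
$K{\left(P \right)} = - 3 P$ ($K{\left(P \right)} = - 4 P + P = - 3 P$)
$Y = 3$ ($Y = 12 - \left(-3\right) \left(-3\right) = 12 - 9 = 3$)
$b = -8 + 2 \sqrt{11}$ ($b = -8 + \sqrt{31 + 13} = -8 + \sqrt{44} = -8 + 2 \sqrt{11} \approx -1.3668$)
$u = 9$ ($u = 3^{2} = 9$)
$u b = 9 \left(-8 + 2 \sqrt{11}\right) = -72 + 18 \sqrt{11}$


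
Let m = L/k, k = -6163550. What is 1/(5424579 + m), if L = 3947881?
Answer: 6163550/33434659947569 ≈ 1.8435e-7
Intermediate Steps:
m = -3947881/6163550 (m = 3947881/(-6163550) = 3947881*(-1/6163550) = -3947881/6163550 ≈ -0.64052)
1/(5424579 + m) = 1/(5424579 - 3947881/6163550) = 1/(33434659947569/6163550) = 6163550/33434659947569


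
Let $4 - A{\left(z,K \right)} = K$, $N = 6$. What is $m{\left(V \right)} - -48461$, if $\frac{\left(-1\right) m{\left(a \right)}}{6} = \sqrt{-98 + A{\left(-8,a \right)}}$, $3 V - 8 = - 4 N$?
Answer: $48461 - 2 i \sqrt{798} \approx 48461.0 - 56.498 i$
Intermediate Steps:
$V = - \frac{16}{3}$ ($V = \frac{8}{3} + \frac{\left(-4\right) 6}{3} = \frac{8}{3} + \frac{1}{3} \left(-24\right) = \frac{8}{3} - 8 = - \frac{16}{3} \approx -5.3333$)
$A{\left(z,K \right)} = 4 - K$
$m{\left(a \right)} = - 6 \sqrt{-94 - a}$ ($m{\left(a \right)} = - 6 \sqrt{-98 - \left(-4 + a\right)} = - 6 \sqrt{-94 - a}$)
$m{\left(V \right)} - -48461 = - 6 \sqrt{-94 - - \frac{16}{3}} - -48461 = - 6 \sqrt{-94 + \frac{16}{3}} + 48461 = - 6 \sqrt{- \frac{266}{3}} + 48461 = - 6 \frac{i \sqrt{798}}{3} + 48461 = - 2 i \sqrt{798} + 48461 = 48461 - 2 i \sqrt{798}$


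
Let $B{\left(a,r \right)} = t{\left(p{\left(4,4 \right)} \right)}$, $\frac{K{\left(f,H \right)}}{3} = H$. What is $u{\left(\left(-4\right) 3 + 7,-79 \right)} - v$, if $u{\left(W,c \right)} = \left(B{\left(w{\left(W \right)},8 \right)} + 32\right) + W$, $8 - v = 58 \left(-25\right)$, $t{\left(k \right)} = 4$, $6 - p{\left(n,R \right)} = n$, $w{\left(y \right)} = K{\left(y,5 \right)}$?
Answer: $-1427$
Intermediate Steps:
$K{\left(f,H \right)} = 3 H$
$w{\left(y \right)} = 15$ ($w{\left(y \right)} = 3 \cdot 5 = 15$)
$p{\left(n,R \right)} = 6 - n$
$v = 1458$ ($v = 8 - 58 \left(-25\right) = 8 - -1450 = 8 + 1450 = 1458$)
$B{\left(a,r \right)} = 4$
$u{\left(W,c \right)} = 36 + W$ ($u{\left(W,c \right)} = \left(4 + 32\right) + W = 36 + W$)
$u{\left(\left(-4\right) 3 + 7,-79 \right)} - v = \left(36 + \left(\left(-4\right) 3 + 7\right)\right) - 1458 = \left(36 + \left(-12 + 7\right)\right) - 1458 = \left(36 - 5\right) - 1458 = 31 - 1458 = -1427$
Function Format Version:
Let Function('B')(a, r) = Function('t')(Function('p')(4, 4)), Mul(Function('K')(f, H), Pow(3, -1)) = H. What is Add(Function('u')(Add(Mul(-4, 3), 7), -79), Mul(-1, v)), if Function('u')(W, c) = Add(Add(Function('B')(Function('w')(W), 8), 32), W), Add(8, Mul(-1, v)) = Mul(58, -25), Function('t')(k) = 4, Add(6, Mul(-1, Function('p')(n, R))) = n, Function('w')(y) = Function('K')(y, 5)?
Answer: -1427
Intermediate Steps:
Function('K')(f, H) = Mul(3, H)
Function('w')(y) = 15 (Function('w')(y) = Mul(3, 5) = 15)
Function('p')(n, R) = Add(6, Mul(-1, n))
v = 1458 (v = Add(8, Mul(-1, Mul(58, -25))) = Add(8, Mul(-1, -1450)) = Add(8, 1450) = 1458)
Function('B')(a, r) = 4
Function('u')(W, c) = Add(36, W) (Function('u')(W, c) = Add(Add(4, 32), W) = Add(36, W))
Add(Function('u')(Add(Mul(-4, 3), 7), -79), Mul(-1, v)) = Add(Add(36, Add(Mul(-4, 3), 7)), Mul(-1, 1458)) = Add(Add(36, Add(-12, 7)), -1458) = Add(Add(36, -5), -1458) = Add(31, -1458) = -1427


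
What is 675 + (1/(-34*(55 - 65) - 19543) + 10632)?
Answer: 217128320/19203 ≈ 11307.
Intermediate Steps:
675 + (1/(-34*(55 - 65) - 19543) + 10632) = 675 + (1/(-34*(-10) - 19543) + 10632) = 675 + (1/(340 - 19543) + 10632) = 675 + (1/(-19203) + 10632) = 675 + (-1/19203 + 10632) = 675 + 204166295/19203 = 217128320/19203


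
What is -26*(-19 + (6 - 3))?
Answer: 416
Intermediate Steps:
-26*(-19 + (6 - 3)) = -26*(-19 + 3) = -26*(-16) = 416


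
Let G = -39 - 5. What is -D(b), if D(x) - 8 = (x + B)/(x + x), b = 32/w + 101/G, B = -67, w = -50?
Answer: -128593/6458 ≈ -19.912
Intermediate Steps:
G = -44
b = -3229/1100 (b = 32/(-50) + 101/(-44) = 32*(-1/50) + 101*(-1/44) = -16/25 - 101/44 = -3229/1100 ≈ -2.9355)
D(x) = 8 + (-67 + x)/(2*x) (D(x) = 8 + (x - 67)/(x + x) = 8 + (-67 + x)/((2*x)) = 8 + (-67 + x)*(1/(2*x)) = 8 + (-67 + x)/(2*x))
-D(b) = -(-67 + 17*(-3229/1100))/(2*(-3229/1100)) = -(-1100)*(-67 - 54893/1100)/(2*3229) = -(-1100)*(-128593)/(2*3229*1100) = -1*128593/6458 = -128593/6458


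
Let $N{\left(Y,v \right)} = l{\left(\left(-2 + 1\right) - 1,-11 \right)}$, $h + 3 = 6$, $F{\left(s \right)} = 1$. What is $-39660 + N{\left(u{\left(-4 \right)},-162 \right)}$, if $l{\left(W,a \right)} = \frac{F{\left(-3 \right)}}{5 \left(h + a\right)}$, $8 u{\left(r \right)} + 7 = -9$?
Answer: $- \frac{1586401}{40} \approx -39660.0$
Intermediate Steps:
$h = 3$ ($h = -3 + 6 = 3$)
$u{\left(r \right)} = -2$ ($u{\left(r \right)} = - \frac{7}{8} + \frac{1}{8} \left(-9\right) = - \frac{7}{8} - \frac{9}{8} = -2$)
$l{\left(W,a \right)} = \frac{1}{15 + 5 a}$ ($l{\left(W,a \right)} = 1 \frac{1}{5 \left(3 + a\right)} = 1 \frac{1}{15 + 5 a} = \frac{1}{15 + 5 a}$)
$N{\left(Y,v \right)} = - \frac{1}{40}$ ($N{\left(Y,v \right)} = \frac{1}{5 \left(3 - 11\right)} = \frac{1}{5 \left(-8\right)} = \frac{1}{5} \left(- \frac{1}{8}\right) = - \frac{1}{40}$)
$-39660 + N{\left(u{\left(-4 \right)},-162 \right)} = -39660 - \frac{1}{40} = - \frac{1586401}{40}$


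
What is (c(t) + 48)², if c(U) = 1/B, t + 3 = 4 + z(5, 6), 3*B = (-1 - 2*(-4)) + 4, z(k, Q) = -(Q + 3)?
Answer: 281961/121 ≈ 2330.3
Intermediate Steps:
z(k, Q) = -3 - Q (z(k, Q) = -(3 + Q) = -3 - Q)
B = 11/3 (B = ((-1 - 2*(-4)) + 4)/3 = ((-1 + 8) + 4)/3 = (7 + 4)/3 = (⅓)*11 = 11/3 ≈ 3.6667)
t = -8 (t = -3 + (4 + (-3 - 1*6)) = -3 + (4 + (-3 - 6)) = -3 + (4 - 9) = -3 - 5 = -8)
c(U) = 3/11 (c(U) = 1/(11/3) = 3/11)
(c(t) + 48)² = (3/11 + 48)² = (531/11)² = 281961/121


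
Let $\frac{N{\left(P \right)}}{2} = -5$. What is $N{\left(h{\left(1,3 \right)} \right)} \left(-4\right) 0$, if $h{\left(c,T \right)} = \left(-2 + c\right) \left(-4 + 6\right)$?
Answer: $0$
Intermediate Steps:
$h{\left(c,T \right)} = -4 + 2 c$ ($h{\left(c,T \right)} = \left(-2 + c\right) 2 = -4 + 2 c$)
$N{\left(P \right)} = -10$ ($N{\left(P \right)} = 2 \left(-5\right) = -10$)
$N{\left(h{\left(1,3 \right)} \right)} \left(-4\right) 0 = \left(-10\right) \left(-4\right) 0 = 40 \cdot 0 = 0$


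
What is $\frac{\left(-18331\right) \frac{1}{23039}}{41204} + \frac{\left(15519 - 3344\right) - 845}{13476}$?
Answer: $\frac{2688827535731}{3198188182764} \approx 0.84073$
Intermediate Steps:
$\frac{\left(-18331\right) \frac{1}{23039}}{41204} + \frac{\left(15519 - 3344\right) - 845}{13476} = \left(-18331\right) \frac{1}{23039} \cdot \frac{1}{41204} + \left(12175 - 845\right) \frac{1}{13476} = \left(- \frac{18331}{23039}\right) \frac{1}{41204} + 11330 \cdot \frac{1}{13476} = - \frac{18331}{949298956} + \frac{5665}{6738} = \frac{2688827535731}{3198188182764}$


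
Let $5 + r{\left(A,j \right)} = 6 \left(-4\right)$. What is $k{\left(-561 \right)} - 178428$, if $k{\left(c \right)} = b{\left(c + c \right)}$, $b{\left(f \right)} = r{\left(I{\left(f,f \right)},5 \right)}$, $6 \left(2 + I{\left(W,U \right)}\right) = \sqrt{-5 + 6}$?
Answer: $-178457$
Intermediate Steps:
$I{\left(W,U \right)} = - \frac{11}{6}$ ($I{\left(W,U \right)} = -2 + \frac{\sqrt{-5 + 6}}{6} = -2 + \frac{\sqrt{1}}{6} = -2 + \frac{1}{6} \cdot 1 = -2 + \frac{1}{6} = - \frac{11}{6}$)
$r{\left(A,j \right)} = -29$ ($r{\left(A,j \right)} = -5 + 6 \left(-4\right) = -5 - 24 = -29$)
$b{\left(f \right)} = -29$
$k{\left(c \right)} = -29$
$k{\left(-561 \right)} - 178428 = -29 - 178428 = -178457$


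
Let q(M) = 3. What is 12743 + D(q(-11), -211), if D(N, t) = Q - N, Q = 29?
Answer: 12769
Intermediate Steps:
D(N, t) = 29 - N
12743 + D(q(-11), -211) = 12743 + (29 - 1*3) = 12743 + (29 - 3) = 12743 + 26 = 12769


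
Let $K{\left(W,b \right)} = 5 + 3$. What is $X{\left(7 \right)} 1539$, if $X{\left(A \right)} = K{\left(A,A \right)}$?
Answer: $12312$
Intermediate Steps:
$K{\left(W,b \right)} = 8$
$X{\left(A \right)} = 8$
$X{\left(7 \right)} 1539 = 8 \cdot 1539 = 12312$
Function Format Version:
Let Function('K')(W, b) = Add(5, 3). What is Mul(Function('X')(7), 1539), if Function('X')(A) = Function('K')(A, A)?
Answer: 12312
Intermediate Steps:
Function('K')(W, b) = 8
Function('X')(A) = 8
Mul(Function('X')(7), 1539) = Mul(8, 1539) = 12312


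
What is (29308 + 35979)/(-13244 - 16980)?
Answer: -65287/30224 ≈ -2.1601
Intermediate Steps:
(29308 + 35979)/(-13244 - 16980) = 65287/(-30224) = 65287*(-1/30224) = -65287/30224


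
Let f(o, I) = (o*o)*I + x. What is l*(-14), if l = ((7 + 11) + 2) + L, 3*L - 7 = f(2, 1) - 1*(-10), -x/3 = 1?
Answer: -364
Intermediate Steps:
x = -3 (x = -3*1 = -3)
f(o, I) = -3 + I*o**2 (f(o, I) = (o*o)*I - 3 = o**2*I - 3 = I*o**2 - 3 = -3 + I*o**2)
L = 6 (L = 7/3 + ((-3 + 1*2**2) - 1*(-10))/3 = 7/3 + ((-3 + 1*4) + 10)/3 = 7/3 + ((-3 + 4) + 10)/3 = 7/3 + (1 + 10)/3 = 7/3 + (1/3)*11 = 7/3 + 11/3 = 6)
l = 26 (l = ((7 + 11) + 2) + 6 = (18 + 2) + 6 = 20 + 6 = 26)
l*(-14) = 26*(-14) = -364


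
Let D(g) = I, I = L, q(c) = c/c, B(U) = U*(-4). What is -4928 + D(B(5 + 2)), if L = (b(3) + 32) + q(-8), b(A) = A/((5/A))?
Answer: -24466/5 ≈ -4893.2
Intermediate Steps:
B(U) = -4*U
b(A) = A**2/5 (b(A) = A*(A/5) = A**2/5)
q(c) = 1
L = 174/5 (L = ((1/5)*3**2 + 32) + 1 = ((1/5)*9 + 32) + 1 = (9/5 + 32) + 1 = 169/5 + 1 = 174/5 ≈ 34.800)
I = 174/5 ≈ 34.800
D(g) = 174/5
-4928 + D(B(5 + 2)) = -4928 + 174/5 = -24466/5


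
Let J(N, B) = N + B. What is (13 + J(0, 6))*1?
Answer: 19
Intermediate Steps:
J(N, B) = B + N
(13 + J(0, 6))*1 = (13 + (6 + 0))*1 = (13 + 6)*1 = 19*1 = 19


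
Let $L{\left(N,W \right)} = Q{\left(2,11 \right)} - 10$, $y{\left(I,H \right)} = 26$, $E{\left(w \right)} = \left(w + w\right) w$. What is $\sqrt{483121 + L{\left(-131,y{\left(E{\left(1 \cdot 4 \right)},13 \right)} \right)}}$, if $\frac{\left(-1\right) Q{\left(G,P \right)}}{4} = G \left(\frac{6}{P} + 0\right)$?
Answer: $\frac{\sqrt{58455903}}{11} \approx 695.06$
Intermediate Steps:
$E{\left(w \right)} = 2 w^{2}$ ($E{\left(w \right)} = 2 w w = 2 w^{2}$)
$Q{\left(G,P \right)} = - \frac{24 G}{P}$ ($Q{\left(G,P \right)} = - 4 G \left(\frac{6}{P} + 0\right) = - 4 G \frac{6}{P} = - 4 \frac{6 G}{P} = - \frac{24 G}{P}$)
$L{\left(N,W \right)} = - \frac{158}{11}$ ($L{\left(N,W \right)} = \left(-24\right) 2 \cdot \frac{1}{11} - 10 = - \frac{48}{11} - 10 = - \frac{158}{11}$)
$\sqrt{483121 + L{\left(-131,y{\left(E{\left(1 \cdot 4 \right)},13 \right)} \right)}} = \sqrt{483121 - \frac{158}{11}} = \sqrt{\frac{5314173}{11}} = \frac{\sqrt{58455903}}{11}$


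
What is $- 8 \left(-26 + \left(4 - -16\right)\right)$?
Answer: $48$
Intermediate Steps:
$- 8 \left(-26 + \left(4 - -16\right)\right) = - 8 \left(-26 + \left(4 + 16\right)\right) = - 8 \left(-26 + 20\right) = \left(-8\right) \left(-6\right) = 48$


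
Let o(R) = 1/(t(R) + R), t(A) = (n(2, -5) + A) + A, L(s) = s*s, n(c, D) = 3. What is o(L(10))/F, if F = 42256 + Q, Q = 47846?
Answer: 1/27300906 ≈ 3.6629e-8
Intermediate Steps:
L(s) = s²
t(A) = 3 + 2*A (t(A) = (3 + A) + A = 3 + 2*A)
F = 90102 (F = 42256 + 47846 = 90102)
o(R) = 1/(3 + 3*R) (o(R) = 1/((3 + 2*R) + R) = 1/(3 + 3*R))
o(L(10))/F = (1/(3*(1 + 10²)))/90102 = (1/(3*(1 + 100)))*(1/90102) = ((⅓)/101)*(1/90102) = ((⅓)*(1/101))*(1/90102) = (1/303)*(1/90102) = 1/27300906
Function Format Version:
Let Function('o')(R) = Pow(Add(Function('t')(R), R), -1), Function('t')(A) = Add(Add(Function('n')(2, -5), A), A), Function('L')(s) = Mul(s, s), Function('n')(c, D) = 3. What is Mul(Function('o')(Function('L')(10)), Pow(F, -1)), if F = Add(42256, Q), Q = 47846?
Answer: Rational(1, 27300906) ≈ 3.6629e-8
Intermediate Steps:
Function('L')(s) = Pow(s, 2)
Function('t')(A) = Add(3, Mul(2, A)) (Function('t')(A) = Add(Add(3, A), A) = Add(3, Mul(2, A)))
F = 90102 (F = Add(42256, 47846) = 90102)
Function('o')(R) = Pow(Add(3, Mul(3, R)), -1) (Function('o')(R) = Pow(Add(Add(3, Mul(2, R)), R), -1) = Pow(Add(3, Mul(3, R)), -1))
Mul(Function('o')(Function('L')(10)), Pow(F, -1)) = Mul(Mul(Rational(1, 3), Pow(Add(1, Pow(10, 2)), -1)), Pow(90102, -1)) = Mul(Mul(Rational(1, 3), Pow(Add(1, 100), -1)), Rational(1, 90102)) = Mul(Mul(Rational(1, 3), Pow(101, -1)), Rational(1, 90102)) = Mul(Mul(Rational(1, 3), Rational(1, 101)), Rational(1, 90102)) = Mul(Rational(1, 303), Rational(1, 90102)) = Rational(1, 27300906)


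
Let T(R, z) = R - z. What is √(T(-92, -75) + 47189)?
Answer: 2*√11793 ≈ 217.19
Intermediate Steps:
√(T(-92, -75) + 47189) = √((-92 - 1*(-75)) + 47189) = √((-92 + 75) + 47189) = √(-17 + 47189) = √47172 = 2*√11793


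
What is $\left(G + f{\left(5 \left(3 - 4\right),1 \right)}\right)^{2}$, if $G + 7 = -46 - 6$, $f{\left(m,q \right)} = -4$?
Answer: $3969$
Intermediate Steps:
$G = -59$ ($G = -7 - 52 = -59$)
$\left(G + f{\left(5 \left(3 - 4\right),1 \right)}\right)^{2} = \left(-59 - 4\right)^{2} = \left(-63\right)^{2} = 3969$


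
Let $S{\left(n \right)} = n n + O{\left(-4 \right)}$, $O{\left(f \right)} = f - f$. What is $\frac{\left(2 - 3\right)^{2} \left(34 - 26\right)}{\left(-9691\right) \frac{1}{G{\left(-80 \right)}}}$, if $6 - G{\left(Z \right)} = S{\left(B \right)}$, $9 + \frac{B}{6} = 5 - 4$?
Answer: $\frac{18384}{9691} \approx 1.897$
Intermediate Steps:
$O{\left(f \right)} = 0$
$B = -48$ ($B = -54 + 6 \left(5 - 4\right) = -54 + 6 \cdot 1 = -54 + 6 = -48$)
$S{\left(n \right)} = n^{2}$ ($S{\left(n \right)} = n n + 0 = n^{2} + 0 = n^{2}$)
$G{\left(Z \right)} = -2298$ ($G{\left(Z \right)} = 6 - \left(-48\right)^{2} = 6 - 2304 = -2298$)
$\frac{\left(2 - 3\right)^{2} \left(34 - 26\right)}{\left(-9691\right) \frac{1}{G{\left(-80 \right)}}} = \frac{\left(2 - 3\right)^{2} \left(34 - 26\right)}{\left(-9691\right) \frac{1}{-2298}} = \frac{\left(-1\right)^{2} \cdot 8}{\left(-9691\right) \left(- \frac{1}{2298}\right)} = \frac{1 \cdot 8}{\frac{9691}{2298}} = 8 \cdot \frac{2298}{9691} = \frac{18384}{9691}$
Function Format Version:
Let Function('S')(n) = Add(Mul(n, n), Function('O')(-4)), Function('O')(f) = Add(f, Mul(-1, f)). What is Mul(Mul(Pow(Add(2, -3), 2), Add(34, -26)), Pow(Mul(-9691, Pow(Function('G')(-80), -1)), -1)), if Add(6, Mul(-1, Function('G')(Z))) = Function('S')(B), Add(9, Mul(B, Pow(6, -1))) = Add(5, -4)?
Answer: Rational(18384, 9691) ≈ 1.8970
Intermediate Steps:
Function('O')(f) = 0
B = -48 (B = Add(-54, Mul(6, Add(5, -4))) = Add(-54, Mul(6, 1)) = Add(-54, 6) = -48)
Function('S')(n) = Pow(n, 2) (Function('S')(n) = Add(Mul(n, n), 0) = Add(Pow(n, 2), 0) = Pow(n, 2))
Function('G')(Z) = -2298 (Function('G')(Z) = Add(6, Mul(-1, Pow(-48, 2))) = Add(6, Mul(-1, 2304)) = Add(6, -2304) = -2298)
Mul(Mul(Pow(Add(2, -3), 2), Add(34, -26)), Pow(Mul(-9691, Pow(Function('G')(-80), -1)), -1)) = Mul(Mul(Pow(Add(2, -3), 2), Add(34, -26)), Pow(Mul(-9691, Pow(-2298, -1)), -1)) = Mul(Mul(Pow(-1, 2), 8), Pow(Mul(-9691, Rational(-1, 2298)), -1)) = Mul(Mul(1, 8), Pow(Rational(9691, 2298), -1)) = Mul(8, Rational(2298, 9691)) = Rational(18384, 9691)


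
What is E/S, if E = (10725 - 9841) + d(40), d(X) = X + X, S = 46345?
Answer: 964/46345 ≈ 0.020801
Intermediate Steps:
d(X) = 2*X
E = 964 (E = (10725 - 9841) + 2*40 = 884 + 80 = 964)
E/S = 964/46345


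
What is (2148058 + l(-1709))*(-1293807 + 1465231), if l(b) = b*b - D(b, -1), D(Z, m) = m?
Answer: 868903685760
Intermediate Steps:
l(b) = 1 + b² (l(b) = b*b - 1*(-1) = b² + 1 = 1 + b²)
(2148058 + l(-1709))*(-1293807 + 1465231) = (2148058 + (1 + (-1709)²))*(-1293807 + 1465231) = (2148058 + (1 + 2920681))*171424 = (2148058 + 2920682)*171424 = 5068740*171424 = 868903685760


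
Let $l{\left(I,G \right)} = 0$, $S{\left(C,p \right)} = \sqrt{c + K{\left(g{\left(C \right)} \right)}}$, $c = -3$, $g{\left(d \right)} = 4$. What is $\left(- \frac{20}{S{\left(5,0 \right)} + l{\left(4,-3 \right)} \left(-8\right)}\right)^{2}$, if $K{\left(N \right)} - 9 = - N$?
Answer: $200$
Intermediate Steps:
$K{\left(N \right)} = 9 - N$
$S{\left(C,p \right)} = \sqrt{2}$ ($S{\left(C,p \right)} = \sqrt{-3 + \left(9 - 4\right)} = \sqrt{-3 + 5} = \sqrt{2}$)
$\left(- \frac{20}{S{\left(5,0 \right)} + l{\left(4,-3 \right)} \left(-8\right)}\right)^{2} = \left(- \frac{20}{\sqrt{2} + 0 \left(-8\right)}\right)^{2} = \left(- \frac{20}{\sqrt{2} + 0}\right)^{2} = \left(- \frac{20}{\sqrt{2}}\right)^{2} = \left(- 20 \frac{\sqrt{2}}{2}\right)^{2} = \left(- 10 \sqrt{2}\right)^{2} = 200$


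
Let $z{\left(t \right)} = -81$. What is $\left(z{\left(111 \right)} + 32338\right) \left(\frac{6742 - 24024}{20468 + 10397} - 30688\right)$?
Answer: $- \frac{30553907881314}{30865} \approx -9.8992 \cdot 10^{8}$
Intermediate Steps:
$\left(z{\left(111 \right)} + 32338\right) \left(\frac{6742 - 24024}{20468 + 10397} - 30688\right) = \left(-81 + 32338\right) \left(\frac{6742 - 24024}{20468 + 10397} - 30688\right) = 32257 \left(- \frac{17282}{30865} - 30688\right) = 32257 \left(- \frac{947202402}{30865}\right) = - \frac{30553907881314}{30865}$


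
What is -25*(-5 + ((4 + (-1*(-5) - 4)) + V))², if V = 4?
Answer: -400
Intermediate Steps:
-25*(-5 + ((4 + (-1*(-5) - 4)) + V))² = -25*(-5 + ((4 + (-1*(-5) - 4)) + 4))² = -25*(-5 + ((4 + (5 - 4)) + 4))² = -25*(-5 + ((4 + 1) + 4))² = -25*(-5 + (5 + 4))² = -25*(-5 + 9)² = -25*4² = -25*16 = -400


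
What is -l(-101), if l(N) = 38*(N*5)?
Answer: 19190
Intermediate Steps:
l(N) = 190*N (l(N) = 38*(5*N) = 190*N)
-l(-101) = -190*(-101) = -1*(-19190) = 19190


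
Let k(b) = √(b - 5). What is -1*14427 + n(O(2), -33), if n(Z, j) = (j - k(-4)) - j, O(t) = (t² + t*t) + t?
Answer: -14427 - 3*I ≈ -14427.0 - 3.0*I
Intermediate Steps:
k(b) = √(-5 + b)
O(t) = t + 2*t² (O(t) = (t² + t²) + t = 2*t² + t = t + 2*t²)
n(Z, j) = -3*I (n(Z, j) = (j - √(-5 - 4)) - j = (j - √(-9)) - j = (j - 3*I) - j = -3*I)
-1*14427 + n(O(2), -33) = -1*14427 - 3*I = -14427 - 3*I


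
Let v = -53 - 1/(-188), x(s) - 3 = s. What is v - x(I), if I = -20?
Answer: -6767/188 ≈ -35.995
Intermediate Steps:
x(s) = 3 + s
v = -9963/188 (v = -53 - 1*(-1/188) = -53 + 1/188 = -9963/188 ≈ -52.995)
v - x(I) = -9963/188 - (3 - 20) = -9963/188 - 1*(-17) = -9963/188 + 17 = -6767/188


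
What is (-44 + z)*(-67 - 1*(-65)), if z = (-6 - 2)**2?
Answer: -40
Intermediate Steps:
z = 64 (z = (-8)**2 = 64)
(-44 + z)*(-67 - 1*(-65)) = (-44 + 64)*(-67 - 1*(-65)) = 20*(-67 + 65) = 20*(-2) = -40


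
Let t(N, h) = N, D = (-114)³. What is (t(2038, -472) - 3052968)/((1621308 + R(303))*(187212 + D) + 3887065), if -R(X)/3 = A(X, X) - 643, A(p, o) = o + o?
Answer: 3050930/2098650610043 ≈ 1.4538e-6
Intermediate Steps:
A(p, o) = 2*o
R(X) = 1929 - 6*X (R(X) = -3*(2*X - 643) = -3*(-643 + 2*X) = 1929 - 6*X)
D = -1481544
(t(2038, -472) - 3052968)/((1621308 + R(303))*(187212 + D) + 3887065) = (2038 - 3052968)/((1621308 + (1929 - 6*303))*(187212 - 1481544) + 3887065) = -3050930/((1621308 + (1929 - 1818))*(-1294332) + 3887065) = -3050930/((1621308 + 111)*(-1294332) + 3887065) = -3050930/(1621419*(-1294332) + 3887065) = -3050930/(-2098654497108 + 3887065) = -3050930/(-2098650610043) = -3050930*(-1/2098650610043) = 3050930/2098650610043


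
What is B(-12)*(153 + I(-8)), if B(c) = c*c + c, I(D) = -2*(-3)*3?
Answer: 22572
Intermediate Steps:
I(D) = 18 (I(D) = 6*3 = 18)
B(c) = c + c² (B(c) = c² + c = c + c²)
B(-12)*(153 + I(-8)) = (-12*(1 - 12))*(153 + 18) = -12*(-11)*171 = 132*171 = 22572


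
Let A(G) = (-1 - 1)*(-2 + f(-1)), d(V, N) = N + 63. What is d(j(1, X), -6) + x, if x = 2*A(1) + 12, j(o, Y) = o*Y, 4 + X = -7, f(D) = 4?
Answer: 61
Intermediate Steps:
X = -11 (X = -4 - 7 = -11)
j(o, Y) = Y*o
d(V, N) = 63 + N
A(G) = -4 (A(G) = (-1 - 1)*(-2 + 4) = -2*2 = -4)
x = 4 (x = 2*(-4) + 12 = -8 + 12 = 4)
d(j(1, X), -6) + x = (63 - 6) + 4 = 57 + 4 = 61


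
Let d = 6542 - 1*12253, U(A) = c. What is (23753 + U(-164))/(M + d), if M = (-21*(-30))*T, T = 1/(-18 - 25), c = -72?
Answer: -1018283/246203 ≈ -4.1359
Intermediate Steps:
U(A) = -72
T = -1/43 (T = 1/(-43) = -1/43 ≈ -0.023256)
d = -5711 (d = 6542 - 12253 = -5711)
M = -630/43 (M = -21*(-30)*(-1/43) = 630*(-1/43) = -630/43 ≈ -14.651)
(23753 + U(-164))/(M + d) = (23753 - 72)/(-630/43 - 5711) = 23681/(-246203/43) = 23681*(-43/246203) = -1018283/246203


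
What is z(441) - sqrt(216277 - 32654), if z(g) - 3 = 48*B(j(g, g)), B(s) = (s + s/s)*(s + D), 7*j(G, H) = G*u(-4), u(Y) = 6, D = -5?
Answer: 6785619 - sqrt(183623) ≈ 6.7852e+6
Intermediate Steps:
j(G, H) = 6*G/7 (j(G, H) = (G*6)/7 = (6*G)/7 = 6*G/7)
B(s) = (1 + s)*(-5 + s) (B(s) = (s + s/s)*(s - 5) = (s + 1)*(-5 + s) = (1 + s)*(-5 + s))
z(g) = -237 - 1152*g/7 + 1728*g**2/49 (z(g) = 3 + 48*(-5 + (6*g/7)**2 - 24*g/7) = 3 + 48*(-5 + 36*g**2/49 - 24*g/7) = 3 + 48*(-5 - 24*g/7 + 36*g**2/49) = 3 + (-240 - 1152*g/7 + 1728*g**2/49) = -237 - 1152*g/7 + 1728*g**2/49)
z(441) - sqrt(216277 - 32654) = (-237 - 1152/7*441 + (1728/49)*441**2) - sqrt(216277 - 32654) = (-237 - 72576 + (1728/49)*194481) - sqrt(183623) = (-237 - 72576 + 6858432) - sqrt(183623) = 6785619 - sqrt(183623)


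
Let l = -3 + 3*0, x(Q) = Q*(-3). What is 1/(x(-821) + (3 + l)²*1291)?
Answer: 1/2463 ≈ 0.00040601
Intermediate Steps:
x(Q) = -3*Q
l = -3 (l = -3 + 0 = -3)
1/(x(-821) + (3 + l)²*1291) = 1/(-3*(-821) + (3 - 3)²*1291) = 1/(2463 + 0²*1291) = 1/(2463 + 0*1291) = 1/(2463 + 0) = 1/2463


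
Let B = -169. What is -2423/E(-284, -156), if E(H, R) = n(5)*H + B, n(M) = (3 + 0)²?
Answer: 2423/2725 ≈ 0.88917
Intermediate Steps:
n(M) = 9 (n(M) = 3² = 9)
E(H, R) = -169 + 9*H (E(H, R) = 9*H - 169 = -169 + 9*H)
-2423/E(-284, -156) = -2423/(-169 + 9*(-284)) = -2423/(-169 - 2556) = -2423/(-2725) = -2423*(-1/2725) = 2423/2725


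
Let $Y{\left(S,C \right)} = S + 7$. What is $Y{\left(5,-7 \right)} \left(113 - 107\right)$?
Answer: $72$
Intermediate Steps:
$Y{\left(S,C \right)} = 7 + S$
$Y{\left(5,-7 \right)} \left(113 - 107\right) = \left(7 + 5\right) \left(113 - 107\right) = 12 \cdot 6 = 72$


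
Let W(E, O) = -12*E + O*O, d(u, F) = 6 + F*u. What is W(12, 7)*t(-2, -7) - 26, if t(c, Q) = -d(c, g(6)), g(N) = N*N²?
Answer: -40496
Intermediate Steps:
g(N) = N³
t(c, Q) = -6 - 216*c (t(c, Q) = -(6 + 6³*c) = -(6 + 216*c) = -6 - 216*c)
W(E, O) = O² - 12*E (W(E, O) = -12*E + O² = O² - 12*E)
W(12, 7)*t(-2, -7) - 26 = (7² - 12*12)*(-6 - 216*(-2)) - 26 = (49 - 144)*(-6 + 432) - 26 = -95*426 - 26 = -40470 - 26 = -40496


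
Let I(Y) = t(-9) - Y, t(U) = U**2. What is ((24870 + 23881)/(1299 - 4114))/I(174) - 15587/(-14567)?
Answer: 4790754482/3813567765 ≈ 1.2562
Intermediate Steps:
I(Y) = 81 - Y (I(Y) = (-9)**2 - Y = 81 - Y)
((24870 + 23881)/(1299 - 4114))/I(174) - 15587/(-14567) = ((24870 + 23881)/(1299 - 4114))/(81 - 1*174) - 15587/(-14567) = (48751/(-2815))/(81 - 174) - 15587*(-1/14567) = (48751*(-1/2815))/(-93) + 15587/14567 = -48751/2815*(-1/93) + 15587/14567 = 48751/261795 + 15587/14567 = 4790754482/3813567765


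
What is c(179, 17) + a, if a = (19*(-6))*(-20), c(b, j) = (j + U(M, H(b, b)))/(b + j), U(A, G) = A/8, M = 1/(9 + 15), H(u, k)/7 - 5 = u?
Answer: 85804225/37632 ≈ 2280.1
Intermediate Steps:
H(u, k) = 35 + 7*u
M = 1/24 ≈ 0.041667
U(A, G) = A/8 (U(A, G) = A*(1/8) = A/8)
c(b, j) = (1/192 + j)/(b + j) (c(b, j) = (j + (1/8)*(1/24))/(b + j) = (j + 1/192)/(b + j) = (1/192 + j)/(b + j))
a = 2280 (a = -114*(-20) = 2280)
c(179, 17) + a = (1/192 + 17)/(179 + 17) + 2280 = (3265/192)/196 + 2280 = (1/196)*(3265/192) + 2280 = 3265/37632 + 2280 = 85804225/37632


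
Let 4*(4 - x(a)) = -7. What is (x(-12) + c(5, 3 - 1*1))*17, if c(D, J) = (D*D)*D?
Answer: 8891/4 ≈ 2222.8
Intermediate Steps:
x(a) = 23/4 (x(a) = 4 - ¼*(-7) = 4 + 7/4 = 23/4)
c(D, J) = D³ (c(D, J) = D²*D = D³)
(x(-12) + c(5, 3 - 1*1))*17 = (23/4 + 5³)*17 = (23/4 + 125)*17 = (523/4)*17 = 8891/4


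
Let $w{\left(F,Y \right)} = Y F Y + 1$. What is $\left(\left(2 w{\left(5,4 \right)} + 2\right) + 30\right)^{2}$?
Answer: $37636$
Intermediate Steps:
$w{\left(F,Y \right)} = 1 + F Y^{2}$ ($w{\left(F,Y \right)} = F Y Y + 1 = F Y^{2} + 1 = 1 + F Y^{2}$)
$\left(\left(2 w{\left(5,4 \right)} + 2\right) + 30\right)^{2} = \left(\left(2 \left(1 + 5 \cdot 4^{2}\right) + 2\right) + 30\right)^{2} = \left(\left(2 \left(1 + 5 \cdot 16\right) + 2\right) + 30\right)^{2} = \left(\left(2 \left(1 + 80\right) + 2\right) + 30\right)^{2} = \left(\left(2 \cdot 81 + 2\right) + 30\right)^{2} = \left(\left(162 + 2\right) + 30\right)^{2} = \left(164 + 30\right)^{2} = 194^{2} = 37636$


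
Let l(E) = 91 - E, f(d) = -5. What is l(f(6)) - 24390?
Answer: -24294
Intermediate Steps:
l(f(6)) - 24390 = (91 - 1*(-5)) - 24390 = (91 + 5) - 24390 = 96 - 24390 = -24294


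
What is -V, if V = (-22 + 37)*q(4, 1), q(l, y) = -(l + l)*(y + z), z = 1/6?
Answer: 140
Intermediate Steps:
z = ⅙ ≈ 0.16667
q(l, y) = -2*l*(⅙ + y) (q(l, y) = -(l + l)*(y + ⅙) = -2*l*(⅙ + y))
V = -140 (V = (-22 + 37)*(-⅓*4*(1 + 6*1)) = 15*(-⅓*4*(1 + 6)) = 15*(-⅓*4*7) = 15*(-28/3) = -140)
-V = -1*(-140) = 140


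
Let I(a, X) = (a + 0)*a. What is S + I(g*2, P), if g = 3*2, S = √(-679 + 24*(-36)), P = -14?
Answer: 144 + I*√1543 ≈ 144.0 + 39.281*I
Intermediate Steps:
S = I*√1543 (S = √(-679 - 864) = √(-1543) = I*√1543 ≈ 39.281*I)
g = 6
I(a, X) = a² (I(a, X) = a*a = a²)
S + I(g*2, P) = I*√1543 + (6*2)² = I*√1543 + 12² = I*√1543 + 144 = 144 + I*√1543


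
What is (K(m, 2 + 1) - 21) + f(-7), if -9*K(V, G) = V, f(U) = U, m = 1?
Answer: -253/9 ≈ -28.111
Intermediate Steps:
K(V, G) = -V/9
(K(m, 2 + 1) - 21) + f(-7) = (-1/9*1 - 21) - 7 = (-1/9 - 21) - 7 = -190/9 - 7 = -253/9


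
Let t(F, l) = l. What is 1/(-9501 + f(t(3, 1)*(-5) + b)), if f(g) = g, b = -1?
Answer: -1/9507 ≈ -0.00010519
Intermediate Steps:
1/(-9501 + f(t(3, 1)*(-5) + b)) = 1/(-9501 + (1*(-5) - 1)) = 1/(-9501 + (-5 - 1)) = 1/(-9501 - 6) = 1/(-9507) = -1/9507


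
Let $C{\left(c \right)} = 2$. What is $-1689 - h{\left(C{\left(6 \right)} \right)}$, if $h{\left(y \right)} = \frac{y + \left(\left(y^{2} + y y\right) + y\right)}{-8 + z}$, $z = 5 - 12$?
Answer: $- \frac{8441}{5} \approx -1688.2$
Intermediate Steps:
$z = -7$ ($z = 5 - 12 = -7$)
$h{\left(y \right)} = - \frac{2 y}{15} - \frac{2 y^{2}}{15}$ ($h{\left(y \right)} = \frac{y + \left(\left(y^{2} + y y\right) + y\right)}{-8 - 7} = \frac{y + \left(\left(y^{2} + y^{2}\right) + y\right)}{-15} = \left(y + \left(2 y^{2} + y\right)\right) \left(- \frac{1}{15}\right) = \left(y + \left(y + 2 y^{2}\right)\right) \left(- \frac{1}{15}\right) = \left(2 y + 2 y^{2}\right) \left(- \frac{1}{15}\right) = - \frac{2 y}{15} - \frac{2 y^{2}}{15}$)
$-1689 - h{\left(C{\left(6 \right)} \right)} = -1689 - \left(- \frac{2}{15}\right) 2 \left(1 + 2\right) = -1689 - \left(- \frac{2}{15}\right) 2 \cdot 3 = -1689 - - \frac{4}{5} = -1689 + \frac{4}{5} = - \frac{8441}{5}$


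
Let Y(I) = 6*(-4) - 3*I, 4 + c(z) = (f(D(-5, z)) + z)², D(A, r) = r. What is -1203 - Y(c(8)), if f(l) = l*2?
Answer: 537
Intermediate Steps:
f(l) = 2*l
c(z) = -4 + 9*z² (c(z) = -4 + (2*z + z)² = -4 + (3*z)² = -4 + 9*z²)
Y(I) = -24 - 3*I
-1203 - Y(c(8)) = -1203 - (-24 - 3*(-4 + 9*8²)) = -1203 - (-24 - 3*(-4 + 9*64)) = -1203 - (-24 - 3*(-4 + 576)) = -1203 - (-24 - 3*572) = -1203 - (-24 - 1716) = -1203 - 1*(-1740) = -1203 + 1740 = 537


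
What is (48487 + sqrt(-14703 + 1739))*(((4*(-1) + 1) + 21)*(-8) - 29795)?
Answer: -1451652293 - 59878*I*sqrt(3241) ≈ -1.4517e+9 - 3.4088e+6*I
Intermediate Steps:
(48487 + sqrt(-14703 + 1739))*(((4*(-1) + 1) + 21)*(-8) - 29795) = (48487 + sqrt(-12964))*(((-4 + 1) + 21)*(-8) - 29795) = (48487 + 2*I*sqrt(3241))*((-3 + 21)*(-8) - 29795) = (48487 + 2*I*sqrt(3241))*(18*(-8) - 29795) = (48487 + 2*I*sqrt(3241))*(-144 - 29795) = (48487 + 2*I*sqrt(3241))*(-29939) = -1451652293 - 59878*I*sqrt(3241)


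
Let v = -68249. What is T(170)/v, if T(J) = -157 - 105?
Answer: 262/68249 ≈ 0.0038389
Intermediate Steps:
T(J) = -262
T(170)/v = -262/(-68249) = -262*(-1/68249) = 262/68249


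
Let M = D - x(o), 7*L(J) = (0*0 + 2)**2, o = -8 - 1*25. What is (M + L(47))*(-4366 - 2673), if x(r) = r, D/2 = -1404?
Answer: 136704419/7 ≈ 1.9529e+7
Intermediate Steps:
D = -2808 (D = 2*(-1404) = -2808)
o = -33 (o = -8 - 25 = -33)
L(J) = 4/7 (L(J) = (0*0 + 2)**2/7 = (0 + 2)**2/7 = (1/7)*2**2 = (1/7)*4 = 4/7)
M = -2775 (M = -2808 - 1*(-33) = -2808 + 33 = -2775)
(M + L(47))*(-4366 - 2673) = (-2775 + 4/7)*(-4366 - 2673) = -19421/7*(-7039) = 136704419/7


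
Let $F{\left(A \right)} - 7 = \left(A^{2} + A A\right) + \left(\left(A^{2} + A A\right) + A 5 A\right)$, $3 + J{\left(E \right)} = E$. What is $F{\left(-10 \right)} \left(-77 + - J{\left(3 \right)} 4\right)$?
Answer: $-69839$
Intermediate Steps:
$J{\left(E \right)} = -3 + E$
$F{\left(A \right)} = 7 + 9 A^{2}$ ($F{\left(A \right)} = 7 + \left(\left(A^{2} + A A\right) + \left(\left(A^{2} + A A\right) + A 5 A\right)\right) = 7 + \left(\left(A^{2} + A^{2}\right) + \left(\left(A^{2} + A^{2}\right) + 5 A A\right)\right) = 7 + \left(2 A^{2} + \left(2 A^{2} + 5 A^{2}\right)\right) = 7 + \left(2 A^{2} + 7 A^{2}\right) = 7 + 9 A^{2}$)
$F{\left(-10 \right)} \left(-77 + - J{\left(3 \right)} 4\right) = \left(7 + 9 \left(-10\right)^{2}\right) \left(-77 + - (-3 + 3) 4\right) = \left(7 + 9 \cdot 100\right) \left(-77 + \left(-1\right) 0 \cdot 4\right) = \left(7 + 900\right) \left(-77 + 0 \cdot 4\right) = 907 \left(-77 + 0\right) = 907 \left(-77\right) = -69839$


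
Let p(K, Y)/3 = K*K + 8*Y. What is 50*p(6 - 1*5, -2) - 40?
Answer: -2290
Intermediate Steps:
p(K, Y) = 3*K² + 24*Y (p(K, Y) = 3*(K*K + 8*Y) = 3*(K² + 8*Y) = 3*K² + 24*Y)
50*p(6 - 1*5, -2) - 40 = 50*(3*(6 - 1*5)² + 24*(-2)) - 40 = 50*(3*(6 - 5)² - 48) - 40 = 50*(3*1² - 48) - 40 = 50*(3*1 - 48) - 40 = 50*(3 - 48) - 40 = 50*(-45) - 40 = -2250 - 40 = -2290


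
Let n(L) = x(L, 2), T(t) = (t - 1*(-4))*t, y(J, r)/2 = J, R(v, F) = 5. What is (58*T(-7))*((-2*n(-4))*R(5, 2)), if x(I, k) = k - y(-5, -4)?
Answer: -146160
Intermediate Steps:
y(J, r) = 2*J
T(t) = t*(4 + t) (T(t) = (t + 4)*t = (4 + t)*t = t*(4 + t))
x(I, k) = 10 + k (x(I, k) = k - 2*(-5) = k - 1*(-10) = k + 10 = 10 + k)
n(L) = 12 (n(L) = 10 + 2 = 12)
(58*T(-7))*((-2*n(-4))*R(5, 2)) = (58*(-7*(4 - 7)))*(-2*12*5) = (58*(-7*(-3)))*(-24*5) = (58*21)*(-120) = 1218*(-120) = -146160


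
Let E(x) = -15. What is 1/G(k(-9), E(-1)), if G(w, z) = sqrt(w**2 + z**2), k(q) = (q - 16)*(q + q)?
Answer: sqrt(901)/13515 ≈ 0.0022210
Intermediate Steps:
k(q) = 2*q*(-16 + q) (k(q) = (-16 + q)*(2*q) = 2*q*(-16 + q))
1/G(k(-9), E(-1)) = 1/(sqrt((2*(-9)*(-16 - 9))**2 + (-15)**2)) = 1/(sqrt((2*(-9)*(-25))**2 + 225)) = 1/(sqrt(450**2 + 225)) = 1/(sqrt(202500 + 225)) = 1/(sqrt(202725)) = 1/(15*sqrt(901)) = sqrt(901)/13515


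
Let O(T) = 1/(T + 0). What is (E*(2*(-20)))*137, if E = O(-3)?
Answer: 5480/3 ≈ 1826.7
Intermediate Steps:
O(T) = 1/T
E = -1/3 (E = 1/(-3) = -1/3 ≈ -0.33333)
(E*(2*(-20)))*137 = -2*(-20)/3*137 = -1/3*(-40)*137 = (40/3)*137 = 5480/3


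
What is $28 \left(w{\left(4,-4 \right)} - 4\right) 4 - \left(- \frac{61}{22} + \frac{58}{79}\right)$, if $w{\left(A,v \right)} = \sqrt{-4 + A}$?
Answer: $- \frac{775081}{1738} \approx -445.96$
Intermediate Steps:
$28 \left(w{\left(4,-4 \right)} - 4\right) 4 - \left(- \frac{61}{22} + \frac{58}{79}\right) = 28 \left(\sqrt{-4 + 4} - 4\right) 4 - \left(- \frac{61}{22} + \frac{58}{79}\right) = 28 \left(\sqrt{0} - 4\right) 4 - - \frac{3543}{1738} = 28 \left(0 - 4\right) 4 + \left(\frac{61}{22} - \frac{58}{79}\right) = 28 \left(\left(-4\right) 4\right) + \frac{3543}{1738} = 28 \left(-16\right) + \frac{3543}{1738} = -448 + \frac{3543}{1738} = - \frac{775081}{1738}$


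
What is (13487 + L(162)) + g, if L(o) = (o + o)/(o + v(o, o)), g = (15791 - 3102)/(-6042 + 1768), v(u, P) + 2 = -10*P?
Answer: 21034877191/1560010 ≈ 13484.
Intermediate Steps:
v(u, P) = -2 - 10*P
g = -12689/4274 (g = 12689/(-4274) = 12689*(-1/4274) = -12689/4274 ≈ -2.9689)
L(o) = 2*o/(-2 - 9*o) (L(o) = (o + o)/(o + (-2 - 10*o)) = (2*o)/(-2 - 9*o) = 2*o/(-2 - 9*o))
(13487 + L(162)) + g = (13487 - 2*162/(2 + 9*162)) - 12689/4274 = (13487 - 2*162/(2 + 1458)) - 12689/4274 = (13487 - 2*162/1460) - 12689/4274 = (13487 - 2*162*1/1460) - 12689/4274 = (13487 - 81/365) - 12689/4274 = 4922674/365 - 12689/4274 = 21034877191/1560010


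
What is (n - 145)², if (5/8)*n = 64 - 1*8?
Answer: 76729/25 ≈ 3069.2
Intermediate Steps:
n = 448/5 (n = 8*(64 - 1*8)/5 = 8*(64 - 8)/5 = (8/5)*56 = 448/5 ≈ 89.600)
(n - 145)² = (448/5 - 145)² = (-277/5)² = 76729/25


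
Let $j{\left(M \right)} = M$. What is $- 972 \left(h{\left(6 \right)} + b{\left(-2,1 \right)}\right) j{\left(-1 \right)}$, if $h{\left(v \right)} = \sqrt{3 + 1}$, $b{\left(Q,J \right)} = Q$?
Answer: $0$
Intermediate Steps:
$h{\left(v \right)} = 2$ ($h{\left(v \right)} = \sqrt{4} = 2$)
$- 972 \left(h{\left(6 \right)} + b{\left(-2,1 \right)}\right) j{\left(-1 \right)} = - 972 \left(2 - 2\right) \left(-1\right) = - 972 \cdot 0 \left(-1\right) = \left(-972\right) 0 = 0$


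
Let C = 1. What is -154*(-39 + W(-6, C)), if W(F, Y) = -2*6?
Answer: 7854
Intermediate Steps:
W(F, Y) = -12
-154*(-39 + W(-6, C)) = -154*(-39 - 12) = -154*(-51) = 7854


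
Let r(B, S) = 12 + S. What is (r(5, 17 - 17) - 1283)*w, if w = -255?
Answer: 324105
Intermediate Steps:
(r(5, 17 - 17) - 1283)*w = ((12 + (17 - 17)) - 1283)*(-255) = ((12 + 0) - 1283)*(-255) = (12 - 1283)*(-255) = -1271*(-255) = 324105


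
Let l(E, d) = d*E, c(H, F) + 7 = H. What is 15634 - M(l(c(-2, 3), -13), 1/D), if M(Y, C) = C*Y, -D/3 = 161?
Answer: 2517113/161 ≈ 15634.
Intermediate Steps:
D = -483 (D = -3*161 = -483)
c(H, F) = -7 + H
l(E, d) = E*d
15634 - M(l(c(-2, 3), -13), 1/D) = 15634 - (-7 - 2)*(-13)/(-483) = 15634 - (-1)*(-9*(-13))/483 = 15634 - (-1)*117/483 = 15634 - 1*(-39/161) = 15634 + 39/161 = 2517113/161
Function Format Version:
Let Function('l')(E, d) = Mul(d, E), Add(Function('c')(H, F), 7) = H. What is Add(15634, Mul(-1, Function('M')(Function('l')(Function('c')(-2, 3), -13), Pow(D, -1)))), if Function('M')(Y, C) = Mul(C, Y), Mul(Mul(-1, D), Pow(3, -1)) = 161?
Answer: Rational(2517113, 161) ≈ 15634.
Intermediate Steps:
D = -483 (D = Mul(-3, 161) = -483)
Function('c')(H, F) = Add(-7, H)
Function('l')(E, d) = Mul(E, d)
Add(15634, Mul(-1, Function('M')(Function('l')(Function('c')(-2, 3), -13), Pow(D, -1)))) = Add(15634, Mul(-1, Mul(Pow(-483, -1), Mul(Add(-7, -2), -13)))) = Add(15634, Mul(-1, Mul(Rational(-1, 483), Mul(-9, -13)))) = Add(15634, Mul(-1, Mul(Rational(-1, 483), 117))) = Add(15634, Mul(-1, Rational(-39, 161))) = Add(15634, Rational(39, 161)) = Rational(2517113, 161)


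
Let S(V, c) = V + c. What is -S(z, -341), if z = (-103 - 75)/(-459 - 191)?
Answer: 110736/325 ≈ 340.73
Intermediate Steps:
z = 89/325 (z = -178/(-650) = -178*(-1/650) = 89/325 ≈ 0.27385)
-S(z, -341) = -(89/325 - 341) = -1*(-110736/325) = 110736/325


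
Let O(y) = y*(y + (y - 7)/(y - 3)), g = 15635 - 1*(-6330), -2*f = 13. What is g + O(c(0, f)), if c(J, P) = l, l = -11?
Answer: 154503/7 ≈ 22072.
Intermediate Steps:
f = -13/2 (f = -½*13 = -13/2 ≈ -6.5000)
c(J, P) = -11
g = 21965 (g = 15635 + 6330 = 21965)
O(y) = y*(y + (-7 + y)/(-3 + y))
g + O(c(0, f)) = 21965 - 11*(-7 + (-11)² - 2*(-11))/(-3 - 11) = 21965 - 11*(-7 + 121 + 22)/(-14) = 21965 - 11*(-1/14)*136 = 21965 + 748/7 = 154503/7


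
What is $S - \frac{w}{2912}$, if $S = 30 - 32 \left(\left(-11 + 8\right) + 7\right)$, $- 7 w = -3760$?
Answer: $- \frac{125087}{1274} \approx -98.184$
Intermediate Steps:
$w = \frac{3760}{7}$ ($w = \left(- \frac{1}{7}\right) \left(-3760\right) = \frac{3760}{7} \approx 537.14$)
$S = -98$ ($S = 30 - 32 \left(-3 + 7\right) = 30 - 128 = -98$)
$S - \frac{w}{2912} = -98 - \frac{3760}{7 \cdot 2912} = -98 - \frac{3760}{7} \cdot \frac{1}{2912} = -98 - \frac{235}{1274} = - \frac{125087}{1274}$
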